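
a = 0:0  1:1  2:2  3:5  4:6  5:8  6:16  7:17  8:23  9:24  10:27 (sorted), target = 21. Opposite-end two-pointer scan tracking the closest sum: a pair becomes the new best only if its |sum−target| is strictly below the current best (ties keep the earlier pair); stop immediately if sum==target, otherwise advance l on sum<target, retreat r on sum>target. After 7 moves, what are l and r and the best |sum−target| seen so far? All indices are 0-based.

l=3, r=6, best |Δ|=1

[0,10] 0+27=27 d=6 * → r--
[0,9] 0+24=24 d=3 * → r--
[0,8] 0+23=23 d=2 * → r--
[0,7] 0+17=17 d=4 → l++
[1,7] 1+17=18 d=3 → l++
[2,7] 2+17=19 d=2 → l++
[3,7] 5+17=22 d=1 * → r--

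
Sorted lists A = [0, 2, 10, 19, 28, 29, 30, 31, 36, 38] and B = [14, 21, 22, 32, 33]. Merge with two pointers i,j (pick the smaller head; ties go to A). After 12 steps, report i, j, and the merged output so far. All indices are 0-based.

i=8, j=4, merged so far=[0, 2, 10, 14, 19, 21, 22, 28, 29, 30, 31, 32]

i=0 j=0: A[i]=0<=B[j]=14 take 0, i++
i=1 j=0: A[i]=2<=B[j]=14 take 2, i++
i=2 j=0: A[i]=10<=B[j]=14 take 10, i++
i=3 j=0: A[i]=19>B[j]=14 take 14, j++
i=3 j=1: A[i]=19<=B[j]=21 take 19, i++
i=4 j=1: A[i]=28>B[j]=21 take 21, j++
i=4 j=2: A[i]=28>B[j]=22 take 22, j++
i=4 j=3: A[i]=28<=B[j]=32 take 28, i++
i=5 j=3: A[i]=29<=B[j]=32 take 29, i++
i=6 j=3: A[i]=30<=B[j]=32 take 30, i++
i=7 j=3: A[i]=31<=B[j]=32 take 31, i++
i=8 j=3: A[i]=36>B[j]=32 take 32, j++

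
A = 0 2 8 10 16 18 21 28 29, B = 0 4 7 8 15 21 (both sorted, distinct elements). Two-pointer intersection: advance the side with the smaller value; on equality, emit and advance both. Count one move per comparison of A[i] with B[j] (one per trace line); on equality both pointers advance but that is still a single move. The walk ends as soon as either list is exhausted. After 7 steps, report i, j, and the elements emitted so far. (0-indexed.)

i=4, j=5, emitted=[0, 8]

[i=0,j=0] 0==0 emit → i++,j++
[i=1,j=1] 2<4 → i++
[i=2,j=1] 8>4 → j++
[i=2,j=2] 8>7 → j++
[i=2,j=3] 8==8 emit → i++,j++
[i=3,j=4] 10<15 → i++
[i=4,j=4] 16>15 → j++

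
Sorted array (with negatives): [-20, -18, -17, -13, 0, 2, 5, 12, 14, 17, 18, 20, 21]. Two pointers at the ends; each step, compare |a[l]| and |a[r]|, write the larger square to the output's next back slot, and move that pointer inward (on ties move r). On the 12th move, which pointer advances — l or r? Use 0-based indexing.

[0,12] |-20|<=|21| out[12]=441 → r--
[0,11] |-20|<=|20| out[11]=400 → r--
[0,10] |-20|>|18| out[10]=400 → l++
[1,10] |-18|<=|18| out[9]=324 → r--
[1,9] |-18|>|17| out[8]=324 → l++
[2,9] |-17|<=|17| out[7]=289 → r--
[2,8] |-17|>|14| out[6]=289 → l++
[3,8] |-13|<=|14| out[5]=196 → r--
[3,7] |-13|>|12| out[4]=169 → l++
[4,7] |0|<=|12| out[3]=144 → r--
[4,6] |0|<=|5| out[2]=25 → r--
[4,5] |0|<=|2| out[1]=4 → r--

r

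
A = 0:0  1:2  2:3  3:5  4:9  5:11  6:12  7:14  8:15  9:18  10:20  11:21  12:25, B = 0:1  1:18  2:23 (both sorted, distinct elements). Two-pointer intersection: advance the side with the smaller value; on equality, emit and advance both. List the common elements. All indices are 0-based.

i=0 j=0: 0<1, i++
i=1 j=0: 2>1, j++
i=1 j=1: 2<18, i++
i=2 j=1: 3<18, i++
i=3 j=1: 5<18, i++
i=4 j=1: 9<18, i++
i=5 j=1: 11<18, i++
i=6 j=1: 12<18, i++
i=7 j=1: 14<18, i++
i=8 j=1: 15<18, i++
i=9 j=1: 18==18 emit, i++,j++
i=10 j=2: 20<23, i++
i=11 j=2: 21<23, i++
i=12 j=2: 25>23, j++

intersection = [18]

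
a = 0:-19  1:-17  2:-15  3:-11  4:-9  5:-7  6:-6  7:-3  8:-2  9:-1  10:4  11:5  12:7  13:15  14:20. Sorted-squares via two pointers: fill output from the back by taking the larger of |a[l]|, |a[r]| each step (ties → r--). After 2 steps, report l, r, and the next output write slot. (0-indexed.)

l=0 r=14: |-19|<=|20| out[14]=400, r--
l=0 r=13: |-19|>|15| out[13]=361, l++

l=1, r=13, next write slot=12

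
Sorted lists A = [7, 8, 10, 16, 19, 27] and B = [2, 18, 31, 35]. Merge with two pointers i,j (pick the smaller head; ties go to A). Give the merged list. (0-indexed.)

i=0 j=0: A[i]=7>B[j]=2 take 2, j++
i=0 j=1: A[i]=7<=B[j]=18 take 7, i++
i=1 j=1: A[i]=8<=B[j]=18 take 8, i++
i=2 j=1: A[i]=10<=B[j]=18 take 10, i++
i=3 j=1: A[i]=16<=B[j]=18 take 16, i++
i=4 j=1: A[i]=19>B[j]=18 take 18, j++
i=4 j=2: A[i]=19<=B[j]=31 take 19, i++
i=5 j=2: A[i]=27<=B[j]=31 take 27, i++
i=6 j=2: A done, take B[j]=31, j++
i=6 j=3: A done, take B[j]=35, j++

[2, 7, 8, 10, 16, 18, 19, 27, 31, 35]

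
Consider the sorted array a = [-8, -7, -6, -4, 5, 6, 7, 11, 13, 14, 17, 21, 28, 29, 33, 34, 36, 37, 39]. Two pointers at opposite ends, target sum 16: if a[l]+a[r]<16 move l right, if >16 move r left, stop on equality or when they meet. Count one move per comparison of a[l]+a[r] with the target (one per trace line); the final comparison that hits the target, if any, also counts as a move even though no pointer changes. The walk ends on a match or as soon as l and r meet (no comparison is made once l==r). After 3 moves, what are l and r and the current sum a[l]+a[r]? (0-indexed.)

l=0 r=18: -8+39=31 >16, r--
l=0 r=17: -8+37=29 >16, r--
l=0 r=16: -8+36=28 >16, r--

l=0, r=15, sum=26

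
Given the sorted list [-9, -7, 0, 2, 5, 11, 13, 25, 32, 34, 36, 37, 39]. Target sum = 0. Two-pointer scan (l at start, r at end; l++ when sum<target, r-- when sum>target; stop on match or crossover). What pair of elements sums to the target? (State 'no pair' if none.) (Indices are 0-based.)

no pair

l=0 r=12: -9+39=30 >0, r--
l=0 r=11: -9+37=28 >0, r--
l=0 r=10: -9+36=27 >0, r--
l=0 r=9: -9+34=25 >0, r--
l=0 r=8: -9+32=23 >0, r--
l=0 r=7: -9+25=16 >0, r--
l=0 r=6: -9+13=4 >0, r--
l=0 r=5: -9+11=2 >0, r--
l=0 r=4: -9+5=-4 <0, l++
l=1 r=4: -7+5=-2 <0, l++
l=2 r=4: 0+5=5 >0, r--
l=2 r=3: 0+2=2 >0, r--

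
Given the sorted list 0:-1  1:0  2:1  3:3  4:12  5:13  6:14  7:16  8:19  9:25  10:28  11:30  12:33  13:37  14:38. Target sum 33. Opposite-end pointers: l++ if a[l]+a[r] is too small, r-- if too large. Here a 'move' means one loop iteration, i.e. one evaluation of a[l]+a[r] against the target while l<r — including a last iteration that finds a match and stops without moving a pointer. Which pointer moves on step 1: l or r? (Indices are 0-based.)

[0,14] -1+38=37 >33 → r--

r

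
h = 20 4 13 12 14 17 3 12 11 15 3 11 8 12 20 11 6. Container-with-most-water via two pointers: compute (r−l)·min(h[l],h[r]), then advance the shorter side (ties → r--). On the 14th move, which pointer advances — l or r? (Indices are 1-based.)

r

l=1 r=17: min(20,6)*16=96 best=96 *, r--
l=1 r=16: min(20,11)*15=165 best=165 *, r--
l=1 r=15: min(20,20)*14=280 best=280 *, r--
l=1 r=14: min(20,12)*13=156 best=280, r--
l=1 r=13: min(20,8)*12=96 best=280, r--
l=1 r=12: min(20,11)*11=121 best=280, r--
l=1 r=11: min(20,3)*10=30 best=280, r--
l=1 r=10: min(20,15)*9=135 best=280, r--
l=1 r=9: min(20,11)*8=88 best=280, r--
l=1 r=8: min(20,12)*7=84 best=280, r--
l=1 r=7: min(20,3)*6=18 best=280, r--
l=1 r=6: min(20,17)*5=85 best=280, r--
l=1 r=5: min(20,14)*4=56 best=280, r--
l=1 r=4: min(20,12)*3=36 best=280, r--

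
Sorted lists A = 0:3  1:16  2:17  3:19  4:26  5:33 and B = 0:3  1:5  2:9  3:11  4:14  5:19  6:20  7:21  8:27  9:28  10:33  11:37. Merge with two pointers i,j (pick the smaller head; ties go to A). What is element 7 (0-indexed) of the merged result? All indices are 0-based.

i=0 j=0: A[i]=3<=B[j]=3 take 3, i++
i=1 j=0: A[i]=16>B[j]=3 take 3, j++
i=1 j=1: A[i]=16>B[j]=5 take 5, j++
i=1 j=2: A[i]=16>B[j]=9 take 9, j++
i=1 j=3: A[i]=16>B[j]=11 take 11, j++
i=1 j=4: A[i]=16>B[j]=14 take 14, j++
i=1 j=5: A[i]=16<=B[j]=19 take 16, i++
i=2 j=5: A[i]=17<=B[j]=19 take 17, i++
i=3 j=5: A[i]=19<=B[j]=19 take 19, i++
i=4 j=5: A[i]=26>B[j]=19 take 19, j++
i=4 j=6: A[i]=26>B[j]=20 take 20, j++
i=4 j=7: A[i]=26>B[j]=21 take 21, j++
i=4 j=8: A[i]=26<=B[j]=27 take 26, i++
i=5 j=8: A[i]=33>B[j]=27 take 27, j++
i=5 j=9: A[i]=33>B[j]=28 take 28, j++
i=5 j=10: A[i]=33<=B[j]=33 take 33, i++
i=6 j=10: A done, take B[j]=33, j++
i=6 j=11: A done, take B[j]=37, j++

merged[7] = 17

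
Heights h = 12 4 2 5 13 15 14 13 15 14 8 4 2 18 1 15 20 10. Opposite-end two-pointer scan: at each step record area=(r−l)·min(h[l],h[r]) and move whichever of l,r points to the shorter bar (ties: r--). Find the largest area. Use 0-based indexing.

max area = 192

l=0 r=17: min(12,10)*17=170 best=170 *, r--
l=0 r=16: min(12,20)*16=192 best=192 *, l++
l=1 r=16: min(4,20)*15=60 best=192, l++
l=2 r=16: min(2,20)*14=28 best=192, l++
l=3 r=16: min(5,20)*13=65 best=192, l++
l=4 r=16: min(13,20)*12=156 best=192, l++
l=5 r=16: min(15,20)*11=165 best=192, l++
l=6 r=16: min(14,20)*10=140 best=192, l++
l=7 r=16: min(13,20)*9=117 best=192, l++
l=8 r=16: min(15,20)*8=120 best=192, l++
l=9 r=16: min(14,20)*7=98 best=192, l++
l=10 r=16: min(8,20)*6=48 best=192, l++
l=11 r=16: min(4,20)*5=20 best=192, l++
l=12 r=16: min(2,20)*4=8 best=192, l++
l=13 r=16: min(18,20)*3=54 best=192, l++
l=14 r=16: min(1,20)*2=2 best=192, l++
l=15 r=16: min(15,20)*1=15 best=192, l++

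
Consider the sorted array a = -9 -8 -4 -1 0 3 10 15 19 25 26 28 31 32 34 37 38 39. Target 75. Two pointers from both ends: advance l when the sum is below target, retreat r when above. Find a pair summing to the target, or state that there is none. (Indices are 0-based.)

l=0 r=17: -9+39=30 <75, l++
l=1 r=17: -8+39=31 <75, l++
l=2 r=17: -4+39=35 <75, l++
l=3 r=17: -1+39=38 <75, l++
l=4 r=17: 0+39=39 <75, l++
l=5 r=17: 3+39=42 <75, l++
l=6 r=17: 10+39=49 <75, l++
l=7 r=17: 15+39=54 <75, l++
l=8 r=17: 19+39=58 <75, l++
l=9 r=17: 25+39=64 <75, l++
l=10 r=17: 26+39=65 <75, l++
l=11 r=17: 28+39=67 <75, l++
l=12 r=17: 31+39=70 <75, l++
l=13 r=17: 32+39=71 <75, l++
l=14 r=17: 34+39=73 <75, l++
l=15 r=17: 37+39=76 >75, r--
l=15 r=16: 37+38=75, found

(37, 38)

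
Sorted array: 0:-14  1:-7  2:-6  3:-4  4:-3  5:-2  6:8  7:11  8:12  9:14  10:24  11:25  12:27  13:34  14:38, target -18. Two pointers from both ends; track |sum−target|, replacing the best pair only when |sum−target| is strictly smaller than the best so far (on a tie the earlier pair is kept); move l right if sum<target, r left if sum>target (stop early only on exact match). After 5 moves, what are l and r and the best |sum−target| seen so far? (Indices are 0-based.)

l=0 r=14: -14+38=24 d=42 *, r--
l=0 r=13: -14+34=20 d=38 *, r--
l=0 r=12: -14+27=13 d=31 *, r--
l=0 r=11: -14+25=11 d=29 *, r--
l=0 r=10: -14+24=10 d=28 *, r--

l=0, r=9, best |Δ|=28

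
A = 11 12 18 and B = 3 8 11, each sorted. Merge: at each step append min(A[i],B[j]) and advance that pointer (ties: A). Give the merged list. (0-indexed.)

[3, 8, 11, 11, 12, 18]

[i=0,j=0] A[i]=11>B[j]=3 take 3 → j++
[i=0,j=1] A[i]=11>B[j]=8 take 8 → j++
[i=0,j=2] A[i]=11<=B[j]=11 take 11 → i++
[i=1,j=2] A[i]=12>B[j]=11 take 11 → j++
[i=1,j=3] B done, take A[i]=12 → i++
[i=2,j=3] B done, take A[i]=18 → i++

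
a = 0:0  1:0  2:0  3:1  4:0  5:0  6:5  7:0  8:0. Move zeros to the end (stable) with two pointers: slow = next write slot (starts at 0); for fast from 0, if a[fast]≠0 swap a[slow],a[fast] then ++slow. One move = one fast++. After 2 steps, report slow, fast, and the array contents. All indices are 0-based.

(s=0,f=0) a[fast]=0 → fast++
(s=0,f=1) a[fast]=0 → fast++

slow=0, fast=2, a=[0, 0, 0, 1, 0, 0, 5, 0, 0]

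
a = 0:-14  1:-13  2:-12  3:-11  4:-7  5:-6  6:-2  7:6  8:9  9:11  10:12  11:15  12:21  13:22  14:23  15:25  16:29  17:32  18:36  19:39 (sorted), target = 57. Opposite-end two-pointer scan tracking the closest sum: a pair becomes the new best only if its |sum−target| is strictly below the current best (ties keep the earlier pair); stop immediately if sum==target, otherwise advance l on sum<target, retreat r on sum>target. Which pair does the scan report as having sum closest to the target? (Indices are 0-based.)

l=0 r=19: -14+39=25 d=32 *, l++
l=1 r=19: -13+39=26 d=31 *, l++
l=2 r=19: -12+39=27 d=30 *, l++
l=3 r=19: -11+39=28 d=29 *, l++
l=4 r=19: -7+39=32 d=25 *, l++
l=5 r=19: -6+39=33 d=24 *, l++
l=6 r=19: -2+39=37 d=20 *, l++
l=7 r=19: 6+39=45 d=12 *, l++
l=8 r=19: 9+39=48 d=9 *, l++
l=9 r=19: 11+39=50 d=7 *, l++
l=10 r=19: 12+39=51 d=6 *, l++
l=11 r=19: 15+39=54 d=3 *, l++
l=12 r=19: 21+39=60 d=3, r--
l=12 r=18: 21+36=57 d=0 *, stop

pair (21, 36) with sum 57 (|Δ|=0)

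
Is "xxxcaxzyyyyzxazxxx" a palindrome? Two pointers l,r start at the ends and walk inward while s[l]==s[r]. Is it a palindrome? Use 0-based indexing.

not a palindrome (mismatch at 3,14)

[0,17] 'x'=='x' → l++,r--
[1,16] 'x'=='x' → l++,r--
[2,15] 'x'=='x' → l++,r--
[3,14] 'c'!='z' → stop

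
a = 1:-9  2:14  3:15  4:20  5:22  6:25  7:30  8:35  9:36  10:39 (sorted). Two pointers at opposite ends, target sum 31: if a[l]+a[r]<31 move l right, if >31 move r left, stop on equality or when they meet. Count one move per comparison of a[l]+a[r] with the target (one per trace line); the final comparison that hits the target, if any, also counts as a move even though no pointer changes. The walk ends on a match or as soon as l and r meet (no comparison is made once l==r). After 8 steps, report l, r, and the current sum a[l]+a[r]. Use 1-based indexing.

l=2, r=3, sum=29

[1,10] -9+39=30 <31 → l++
[2,10] 14+39=53 >31 → r--
[2,9] 14+36=50 >31 → r--
[2,8] 14+35=49 >31 → r--
[2,7] 14+30=44 >31 → r--
[2,6] 14+25=39 >31 → r--
[2,5] 14+22=36 >31 → r--
[2,4] 14+20=34 >31 → r--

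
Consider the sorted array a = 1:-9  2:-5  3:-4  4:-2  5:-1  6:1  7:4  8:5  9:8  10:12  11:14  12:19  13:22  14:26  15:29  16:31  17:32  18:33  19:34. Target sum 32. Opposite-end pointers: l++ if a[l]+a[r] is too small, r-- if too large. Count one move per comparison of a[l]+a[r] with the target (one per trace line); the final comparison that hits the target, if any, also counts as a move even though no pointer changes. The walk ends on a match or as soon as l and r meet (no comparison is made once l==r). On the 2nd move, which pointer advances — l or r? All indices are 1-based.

[1,19] -9+34=25 <32 → l++
[2,19] -5+34=29 <32 → l++

l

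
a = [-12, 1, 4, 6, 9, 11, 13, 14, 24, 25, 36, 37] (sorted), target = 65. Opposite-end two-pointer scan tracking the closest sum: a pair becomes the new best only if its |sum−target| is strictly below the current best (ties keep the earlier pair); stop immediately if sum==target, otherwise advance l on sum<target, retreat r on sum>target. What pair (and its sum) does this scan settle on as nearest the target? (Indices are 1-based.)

pair (25, 37) with sum 62 (|Δ|=3)

[1,12] -12+37=25 d=40 * → l++
[2,12] 1+37=38 d=27 * → l++
[3,12] 4+37=41 d=24 * → l++
[4,12] 6+37=43 d=22 * → l++
[5,12] 9+37=46 d=19 * → l++
[6,12] 11+37=48 d=17 * → l++
[7,12] 13+37=50 d=15 * → l++
[8,12] 14+37=51 d=14 * → l++
[9,12] 24+37=61 d=4 * → l++
[10,12] 25+37=62 d=3 * → l++
[11,12] 36+37=73 d=8 → r--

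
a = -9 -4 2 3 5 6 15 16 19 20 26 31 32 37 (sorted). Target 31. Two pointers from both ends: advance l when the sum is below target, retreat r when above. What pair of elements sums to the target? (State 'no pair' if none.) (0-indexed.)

l=0 r=13: -9+37=28 <31, l++
l=1 r=13: -4+37=33 >31, r--
l=1 r=12: -4+32=28 <31, l++
l=2 r=12: 2+32=34 >31, r--
l=2 r=11: 2+31=33 >31, r--
l=2 r=10: 2+26=28 <31, l++
l=3 r=10: 3+26=29 <31, l++
l=4 r=10: 5+26=31, found

(5, 26)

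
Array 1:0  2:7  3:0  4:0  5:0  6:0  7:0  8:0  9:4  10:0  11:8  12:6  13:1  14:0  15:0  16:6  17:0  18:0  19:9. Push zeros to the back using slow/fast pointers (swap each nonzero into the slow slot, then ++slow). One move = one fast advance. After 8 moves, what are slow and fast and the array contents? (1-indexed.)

(s=1,f=1) a[fast]=0 → fast++
(s=1,f=2) a[fast]=7≠0 swap→a[1]=7 → slow++,fast++
(s=2,f=3) a[fast]=0 → fast++
(s=2,f=4) a[fast]=0 → fast++
(s=2,f=5) a[fast]=0 → fast++
(s=2,f=6) a[fast]=0 → fast++
(s=2,f=7) a[fast]=0 → fast++
(s=2,f=8) a[fast]=0 → fast++

slow=2, fast=9, a=[7, 0, 0, 0, 0, 0, 0, 0, 4, 0, 8, 6, 1, 0, 0, 6, 0, 0, 9]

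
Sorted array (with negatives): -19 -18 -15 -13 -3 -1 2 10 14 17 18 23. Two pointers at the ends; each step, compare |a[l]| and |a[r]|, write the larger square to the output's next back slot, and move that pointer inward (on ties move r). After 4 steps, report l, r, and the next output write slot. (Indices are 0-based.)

l=0 r=11: |-19|<=|23| out[11]=529, r--
l=0 r=10: |-19|>|18| out[10]=361, l++
l=1 r=10: |-18|<=|18| out[9]=324, r--
l=1 r=9: |-18|>|17| out[8]=324, l++

l=2, r=9, next write slot=7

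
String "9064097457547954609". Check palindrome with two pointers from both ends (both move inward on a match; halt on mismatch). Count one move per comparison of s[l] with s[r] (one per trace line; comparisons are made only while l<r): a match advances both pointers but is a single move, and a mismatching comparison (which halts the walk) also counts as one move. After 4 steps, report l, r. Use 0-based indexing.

l=0 r=18: '9'=='9', l++,r--
l=1 r=17: '0'=='0', l++,r--
l=2 r=16: '6'=='6', l++,r--
l=3 r=15: '4'=='4', l++,r--

l=4, r=14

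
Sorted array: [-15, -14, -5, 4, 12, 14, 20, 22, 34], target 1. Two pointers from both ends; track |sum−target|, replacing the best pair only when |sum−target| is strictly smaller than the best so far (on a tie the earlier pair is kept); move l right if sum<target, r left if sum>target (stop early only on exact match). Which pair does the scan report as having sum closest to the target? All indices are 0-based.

l=0 r=8: -15+34=19 d=18 *, r--
l=0 r=7: -15+22=7 d=6 *, r--
l=0 r=6: -15+20=5 d=4 *, r--
l=0 r=5: -15+14=-1 d=2 *, l++
l=1 r=5: -14+14=0 d=1 *, l++
l=2 r=5: -5+14=9 d=8, r--
l=2 r=4: -5+12=7 d=6, r--
l=2 r=3: -5+4=-1 d=2, l++

pair (-14, 14) with sum 0 (|Δ|=1)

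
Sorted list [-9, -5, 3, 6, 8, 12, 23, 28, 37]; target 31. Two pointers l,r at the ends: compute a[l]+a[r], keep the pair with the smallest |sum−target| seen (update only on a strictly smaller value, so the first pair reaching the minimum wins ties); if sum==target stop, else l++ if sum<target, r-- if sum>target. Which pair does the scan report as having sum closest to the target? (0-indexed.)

pair (3, 28) with sum 31 (|Δ|=0)

[0,8] -9+37=28 d=3 * → l++
[1,8] -5+37=32 d=1 * → r--
[1,7] -5+28=23 d=8 → l++
[2,7] 3+28=31 d=0 * → stop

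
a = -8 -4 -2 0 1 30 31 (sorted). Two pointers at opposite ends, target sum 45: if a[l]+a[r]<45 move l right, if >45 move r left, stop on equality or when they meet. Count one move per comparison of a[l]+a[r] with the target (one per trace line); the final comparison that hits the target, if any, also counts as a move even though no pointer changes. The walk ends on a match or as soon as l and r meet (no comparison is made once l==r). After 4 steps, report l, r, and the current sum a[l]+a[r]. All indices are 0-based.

l=4, r=6, sum=32

[0,6] -8+31=23 <45 → l++
[1,6] -4+31=27 <45 → l++
[2,6] -2+31=29 <45 → l++
[3,6] 0+31=31 <45 → l++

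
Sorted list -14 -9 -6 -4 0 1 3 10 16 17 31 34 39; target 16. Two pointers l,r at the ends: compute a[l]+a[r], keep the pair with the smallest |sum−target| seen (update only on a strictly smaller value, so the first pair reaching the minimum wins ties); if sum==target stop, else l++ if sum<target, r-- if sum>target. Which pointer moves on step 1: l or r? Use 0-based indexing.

[0,12] -14+39=25 d=9 * → r--

r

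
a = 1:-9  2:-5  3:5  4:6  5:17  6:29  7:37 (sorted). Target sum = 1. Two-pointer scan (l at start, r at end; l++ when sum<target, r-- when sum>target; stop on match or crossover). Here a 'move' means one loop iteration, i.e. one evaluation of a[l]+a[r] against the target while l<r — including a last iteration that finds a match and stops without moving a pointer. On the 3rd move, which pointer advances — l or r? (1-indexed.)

l=1 r=7: -9+37=28 >1, r--
l=1 r=6: -9+29=20 >1, r--
l=1 r=5: -9+17=8 >1, r--

r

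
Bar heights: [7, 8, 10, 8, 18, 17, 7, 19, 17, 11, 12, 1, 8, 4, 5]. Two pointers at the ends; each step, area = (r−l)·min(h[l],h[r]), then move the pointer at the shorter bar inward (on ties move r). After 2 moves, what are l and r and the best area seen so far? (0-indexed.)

l=0 r=14: min(7,5)*14=70 best=70 *, r--
l=0 r=13: min(7,4)*13=52 best=70, r--

l=0, r=12, best area=70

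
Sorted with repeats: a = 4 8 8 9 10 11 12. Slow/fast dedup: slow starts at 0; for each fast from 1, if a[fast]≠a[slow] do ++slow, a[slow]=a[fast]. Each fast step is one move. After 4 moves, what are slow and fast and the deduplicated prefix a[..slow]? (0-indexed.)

slow=3, fast=5, prefix=[4, 8, 9, 10]

slow=0 fast=1: a[fast]=8≠a[slow]=4 write a[1]=8, slow++,fast++
slow=1 fast=2: a[fast]=8=a[slow] dup, fast++
slow=1 fast=3: a[fast]=9≠a[slow]=8 write a[2]=9, slow++,fast++
slow=2 fast=4: a[fast]=10≠a[slow]=9 write a[3]=10, slow++,fast++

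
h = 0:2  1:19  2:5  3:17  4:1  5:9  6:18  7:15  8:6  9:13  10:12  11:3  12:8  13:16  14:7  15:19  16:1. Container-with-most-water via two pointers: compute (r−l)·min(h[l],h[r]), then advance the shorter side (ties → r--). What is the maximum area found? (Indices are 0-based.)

[0,16] min(2,1)*16=16 best=16 * → r--
[0,15] min(2,19)*15=30 best=30 * → l++
[1,15] min(19,19)*14=266 best=266 * → r--
[1,14] min(19,7)*13=91 best=266 → r--
[1,13] min(19,16)*12=192 best=266 → r--
[1,12] min(19,8)*11=88 best=266 → r--
[1,11] min(19,3)*10=30 best=266 → r--
[1,10] min(19,12)*9=108 best=266 → r--
[1,9] min(19,13)*8=104 best=266 → r--
[1,8] min(19,6)*7=42 best=266 → r--
[1,7] min(19,15)*6=90 best=266 → r--
[1,6] min(19,18)*5=90 best=266 → r--
[1,5] min(19,9)*4=36 best=266 → r--
[1,4] min(19,1)*3=3 best=266 → r--
[1,3] min(19,17)*2=34 best=266 → r--
[1,2] min(19,5)*1=5 best=266 → r--

max area = 266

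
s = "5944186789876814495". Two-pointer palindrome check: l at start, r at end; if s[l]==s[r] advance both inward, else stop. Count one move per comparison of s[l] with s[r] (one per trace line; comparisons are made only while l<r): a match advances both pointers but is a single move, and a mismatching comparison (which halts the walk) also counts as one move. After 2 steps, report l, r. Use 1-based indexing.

l=3, r=17

l=1 r=19: '5'=='5', l++,r--
l=2 r=18: '9'=='9', l++,r--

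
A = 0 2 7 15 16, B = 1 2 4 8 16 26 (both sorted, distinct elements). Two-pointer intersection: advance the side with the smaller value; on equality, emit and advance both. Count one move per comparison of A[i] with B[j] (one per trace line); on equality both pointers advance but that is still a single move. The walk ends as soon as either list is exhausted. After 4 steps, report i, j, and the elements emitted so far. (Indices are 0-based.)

i=0 j=0: 0<1, i++
i=1 j=0: 2>1, j++
i=1 j=1: 2==2 emit, i++,j++
i=2 j=2: 7>4, j++

i=2, j=3, emitted=[2]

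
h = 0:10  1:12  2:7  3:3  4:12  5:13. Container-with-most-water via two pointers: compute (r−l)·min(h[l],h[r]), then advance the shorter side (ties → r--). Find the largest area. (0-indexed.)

max area = 50

[0,5] min(10,13)*5=50 best=50 * → l++
[1,5] min(12,13)*4=48 best=50 → l++
[2,5] min(7,13)*3=21 best=50 → l++
[3,5] min(3,13)*2=6 best=50 → l++
[4,5] min(12,13)*1=12 best=50 → l++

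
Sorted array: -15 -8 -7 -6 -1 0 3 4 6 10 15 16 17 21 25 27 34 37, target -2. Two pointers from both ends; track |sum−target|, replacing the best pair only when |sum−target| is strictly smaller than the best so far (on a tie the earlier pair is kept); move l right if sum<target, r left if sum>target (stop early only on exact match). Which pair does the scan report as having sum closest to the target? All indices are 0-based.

[0,17] -15+37=22 d=24 * → r--
[0,16] -15+34=19 d=21 * → r--
[0,15] -15+27=12 d=14 * → r--
[0,14] -15+25=10 d=12 * → r--
[0,13] -15+21=6 d=8 * → r--
[0,12] -15+17=2 d=4 * → r--
[0,11] -15+16=1 d=3 * → r--
[0,10] -15+15=0 d=2 * → r--
[0,9] -15+10=-5 d=3 → l++
[1,9] -8+10=2 d=4 → r--
[1,8] -8+6=-2 d=0 * → stop

pair (-8, 6) with sum -2 (|Δ|=0)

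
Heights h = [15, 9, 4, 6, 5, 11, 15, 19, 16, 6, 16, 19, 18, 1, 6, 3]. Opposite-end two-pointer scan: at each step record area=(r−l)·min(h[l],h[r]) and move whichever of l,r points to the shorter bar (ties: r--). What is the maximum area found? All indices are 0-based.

[0,15] min(15,3)*15=45 best=45 * → r--
[0,14] min(15,6)*14=84 best=84 * → r--
[0,13] min(15,1)*13=13 best=84 → r--
[0,12] min(15,18)*12=180 best=180 * → l++
[1,12] min(9,18)*11=99 best=180 → l++
[2,12] min(4,18)*10=40 best=180 → l++
[3,12] min(6,18)*9=54 best=180 → l++
[4,12] min(5,18)*8=40 best=180 → l++
[5,12] min(11,18)*7=77 best=180 → l++
[6,12] min(15,18)*6=90 best=180 → l++
[7,12] min(19,18)*5=90 best=180 → r--
[7,11] min(19,19)*4=76 best=180 → r--
[7,10] min(19,16)*3=48 best=180 → r--
[7,9] min(19,6)*2=12 best=180 → r--
[7,8] min(19,16)*1=16 best=180 → r--

max area = 180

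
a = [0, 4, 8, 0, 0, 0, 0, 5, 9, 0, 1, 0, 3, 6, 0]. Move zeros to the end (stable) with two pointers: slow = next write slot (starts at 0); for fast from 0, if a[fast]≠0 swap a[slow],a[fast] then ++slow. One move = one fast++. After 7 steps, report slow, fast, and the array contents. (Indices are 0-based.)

slow=0 fast=0: a[fast]=0, fast++
slow=0 fast=1: a[fast]=4≠0 swap→a[0]=4, slow++,fast++
slow=1 fast=2: a[fast]=8≠0 swap→a[1]=8, slow++,fast++
slow=2 fast=3: a[fast]=0, fast++
slow=2 fast=4: a[fast]=0, fast++
slow=2 fast=5: a[fast]=0, fast++
slow=2 fast=6: a[fast]=0, fast++

slow=2, fast=7, a=[4, 8, 0, 0, 0, 0, 0, 5, 9, 0, 1, 0, 3, 6, 0]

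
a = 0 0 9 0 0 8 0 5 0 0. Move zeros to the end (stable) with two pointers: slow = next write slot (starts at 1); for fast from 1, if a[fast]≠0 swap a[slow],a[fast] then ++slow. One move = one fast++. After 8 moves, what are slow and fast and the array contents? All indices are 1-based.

(s=1,f=1) a[fast]=0 → fast++
(s=1,f=2) a[fast]=0 → fast++
(s=1,f=3) a[fast]=9≠0 swap→a[1]=9 → slow++,fast++
(s=2,f=4) a[fast]=0 → fast++
(s=2,f=5) a[fast]=0 → fast++
(s=2,f=6) a[fast]=8≠0 swap→a[2]=8 → slow++,fast++
(s=3,f=7) a[fast]=0 → fast++
(s=3,f=8) a[fast]=5≠0 swap→a[3]=5 → slow++,fast++

slow=4, fast=9, a=[9, 8, 5, 0, 0, 0, 0, 0, 0, 0]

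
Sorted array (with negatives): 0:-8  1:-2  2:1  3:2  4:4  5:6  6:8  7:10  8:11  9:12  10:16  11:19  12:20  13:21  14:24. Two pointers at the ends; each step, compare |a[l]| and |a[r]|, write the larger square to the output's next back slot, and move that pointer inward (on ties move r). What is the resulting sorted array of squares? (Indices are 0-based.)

[0,14] |-8|<=|24| out[14]=576 → r--
[0,13] |-8|<=|21| out[13]=441 → r--
[0,12] |-8|<=|20| out[12]=400 → r--
[0,11] |-8|<=|19| out[11]=361 → r--
[0,10] |-8|<=|16| out[10]=256 → r--
[0,9] |-8|<=|12| out[9]=144 → r--
[0,8] |-8|<=|11| out[8]=121 → r--
[0,7] |-8|<=|10| out[7]=100 → r--
[0,6] |-8|<=|8| out[6]=64 → r--
[0,5] |-8|>|6| out[5]=64 → l++
[1,5] |-2|<=|6| out[4]=36 → r--
[1,4] |-2|<=|4| out[3]=16 → r--
[1,3] |-2|<=|2| out[2]=4 → r--
[1,2] |-2|>|1| out[1]=4 → l++
[2,2] |1|<=|1| out[0]=1 → r--

[1, 4, 4, 16, 36, 64, 64, 100, 121, 144, 256, 361, 400, 441, 576]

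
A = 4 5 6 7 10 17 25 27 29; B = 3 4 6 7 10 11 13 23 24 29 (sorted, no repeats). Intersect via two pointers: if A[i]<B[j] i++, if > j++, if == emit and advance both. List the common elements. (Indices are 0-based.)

intersection = [4, 6, 7, 10, 29]

[i=0,j=0] 4>3 → j++
[i=0,j=1] 4==4 emit → i++,j++
[i=1,j=2] 5<6 → i++
[i=2,j=2] 6==6 emit → i++,j++
[i=3,j=3] 7==7 emit → i++,j++
[i=4,j=4] 10==10 emit → i++,j++
[i=5,j=5] 17>11 → j++
[i=5,j=6] 17>13 → j++
[i=5,j=7] 17<23 → i++
[i=6,j=7] 25>23 → j++
[i=6,j=8] 25>24 → j++
[i=6,j=9] 25<29 → i++
[i=7,j=9] 27<29 → i++
[i=8,j=9] 29==29 emit → i++,j++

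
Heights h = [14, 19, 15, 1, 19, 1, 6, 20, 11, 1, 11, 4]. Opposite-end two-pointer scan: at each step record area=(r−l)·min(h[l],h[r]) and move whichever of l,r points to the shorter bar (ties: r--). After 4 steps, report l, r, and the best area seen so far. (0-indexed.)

l=0, r=7, best area=110

l=0 r=11: min(14,4)*11=44 best=44 *, r--
l=0 r=10: min(14,11)*10=110 best=110 *, r--
l=0 r=9: min(14,1)*9=9 best=110, r--
l=0 r=8: min(14,11)*8=88 best=110, r--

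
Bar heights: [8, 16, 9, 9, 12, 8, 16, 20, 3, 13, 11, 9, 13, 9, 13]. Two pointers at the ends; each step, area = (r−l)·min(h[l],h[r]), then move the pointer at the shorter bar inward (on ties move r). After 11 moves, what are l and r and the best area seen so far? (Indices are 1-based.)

l=1 r=15: min(8,13)*14=112 best=112 *, l++
l=2 r=15: min(16,13)*13=169 best=169 *, r--
l=2 r=14: min(16,9)*12=108 best=169, r--
l=2 r=13: min(16,13)*11=143 best=169, r--
l=2 r=12: min(16,9)*10=90 best=169, r--
l=2 r=11: min(16,11)*9=99 best=169, r--
l=2 r=10: min(16,13)*8=104 best=169, r--
l=2 r=9: min(16,3)*7=21 best=169, r--
l=2 r=8: min(16,20)*6=96 best=169, l++
l=3 r=8: min(9,20)*5=45 best=169, l++
l=4 r=8: min(9,20)*4=36 best=169, l++

l=5, r=8, best area=169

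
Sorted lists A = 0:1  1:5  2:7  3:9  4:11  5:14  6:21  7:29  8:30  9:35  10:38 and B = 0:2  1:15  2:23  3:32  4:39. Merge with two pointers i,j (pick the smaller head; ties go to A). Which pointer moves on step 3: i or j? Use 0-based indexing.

i

i=0 j=0: A[i]=1<=B[j]=2 take 1, i++
i=1 j=0: A[i]=5>B[j]=2 take 2, j++
i=1 j=1: A[i]=5<=B[j]=15 take 5, i++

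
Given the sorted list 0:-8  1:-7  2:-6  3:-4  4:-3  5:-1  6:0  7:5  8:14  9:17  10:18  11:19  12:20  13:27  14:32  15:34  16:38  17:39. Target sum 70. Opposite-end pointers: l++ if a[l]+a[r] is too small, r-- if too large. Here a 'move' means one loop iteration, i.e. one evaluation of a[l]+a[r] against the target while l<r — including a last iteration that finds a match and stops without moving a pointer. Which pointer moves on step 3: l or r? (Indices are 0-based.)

l=0 r=17: -8+39=31 <70, l++
l=1 r=17: -7+39=32 <70, l++
l=2 r=17: -6+39=33 <70, l++

l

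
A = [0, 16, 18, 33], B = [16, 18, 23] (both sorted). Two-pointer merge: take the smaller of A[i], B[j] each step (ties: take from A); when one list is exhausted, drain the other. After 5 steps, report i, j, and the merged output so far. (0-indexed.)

[i=0,j=0] A[i]=0<=B[j]=16 take 0 → i++
[i=1,j=0] A[i]=16<=B[j]=16 take 16 → i++
[i=2,j=0] A[i]=18>B[j]=16 take 16 → j++
[i=2,j=1] A[i]=18<=B[j]=18 take 18 → i++
[i=3,j=1] A[i]=33>B[j]=18 take 18 → j++

i=3, j=2, merged so far=[0, 16, 16, 18, 18]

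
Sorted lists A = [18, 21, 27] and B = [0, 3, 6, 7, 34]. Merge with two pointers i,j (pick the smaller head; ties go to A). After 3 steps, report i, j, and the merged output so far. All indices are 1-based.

i=1 j=1: A[i]=18>B[j]=0 take 0, j++
i=1 j=2: A[i]=18>B[j]=3 take 3, j++
i=1 j=3: A[i]=18>B[j]=6 take 6, j++

i=1, j=4, merged so far=[0, 3, 6]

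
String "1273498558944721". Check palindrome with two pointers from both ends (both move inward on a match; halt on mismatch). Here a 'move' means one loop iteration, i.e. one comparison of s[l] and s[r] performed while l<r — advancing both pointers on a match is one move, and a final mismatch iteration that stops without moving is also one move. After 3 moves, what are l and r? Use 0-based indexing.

l=3, r=12

[0,15] '1'=='1' → l++,r--
[1,14] '2'=='2' → l++,r--
[2,13] '7'=='7' → l++,r--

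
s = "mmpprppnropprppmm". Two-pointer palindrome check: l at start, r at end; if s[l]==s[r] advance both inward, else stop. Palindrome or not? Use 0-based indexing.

[0,16] 'm'=='m' → l++,r--
[1,15] 'm'=='m' → l++,r--
[2,14] 'p'=='p' → l++,r--
[3,13] 'p'=='p' → l++,r--
[4,12] 'r'=='r' → l++,r--
[5,11] 'p'=='p' → l++,r--
[6,10] 'p'=='p' → l++,r--
[7,9] 'n'!='o' → stop

not a palindrome (mismatch at 7,9)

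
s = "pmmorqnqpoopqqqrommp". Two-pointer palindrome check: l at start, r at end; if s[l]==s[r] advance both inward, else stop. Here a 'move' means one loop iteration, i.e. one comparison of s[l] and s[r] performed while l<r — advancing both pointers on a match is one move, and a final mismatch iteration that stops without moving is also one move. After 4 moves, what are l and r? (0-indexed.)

l=4, r=15

l=0 r=19: 'p'=='p', l++,r--
l=1 r=18: 'm'=='m', l++,r--
l=2 r=17: 'm'=='m', l++,r--
l=3 r=16: 'o'=='o', l++,r--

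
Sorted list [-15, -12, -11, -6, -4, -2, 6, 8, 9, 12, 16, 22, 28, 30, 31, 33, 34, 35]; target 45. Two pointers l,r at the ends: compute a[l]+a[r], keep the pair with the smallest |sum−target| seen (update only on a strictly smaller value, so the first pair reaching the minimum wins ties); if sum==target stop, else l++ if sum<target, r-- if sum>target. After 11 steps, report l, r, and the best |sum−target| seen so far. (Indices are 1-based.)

l=1 r=18: -15+35=20 d=25 *, l++
l=2 r=18: -12+35=23 d=22 *, l++
l=3 r=18: -11+35=24 d=21 *, l++
l=4 r=18: -6+35=29 d=16 *, l++
l=5 r=18: -4+35=31 d=14 *, l++
l=6 r=18: -2+35=33 d=12 *, l++
l=7 r=18: 6+35=41 d=4 *, l++
l=8 r=18: 8+35=43 d=2 *, l++
l=9 r=18: 9+35=44 d=1 *, l++
l=10 r=18: 12+35=47 d=2, r--
l=10 r=17: 12+34=46 d=1, r--

l=10, r=16, best |Δ|=1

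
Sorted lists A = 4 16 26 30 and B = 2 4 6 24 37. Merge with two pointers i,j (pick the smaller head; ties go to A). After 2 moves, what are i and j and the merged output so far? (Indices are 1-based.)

i=1 j=1: A[i]=4>B[j]=2 take 2, j++
i=1 j=2: A[i]=4<=B[j]=4 take 4, i++

i=2, j=2, merged so far=[2, 4]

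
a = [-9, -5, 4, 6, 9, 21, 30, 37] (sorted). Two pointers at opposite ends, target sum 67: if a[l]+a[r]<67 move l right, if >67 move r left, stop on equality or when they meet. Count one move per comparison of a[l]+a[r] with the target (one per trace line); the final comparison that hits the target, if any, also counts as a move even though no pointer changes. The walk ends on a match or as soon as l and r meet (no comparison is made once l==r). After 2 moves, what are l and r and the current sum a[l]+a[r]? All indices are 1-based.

l=3, r=8, sum=41

l=1 r=8: -9+37=28 <67, l++
l=2 r=8: -5+37=32 <67, l++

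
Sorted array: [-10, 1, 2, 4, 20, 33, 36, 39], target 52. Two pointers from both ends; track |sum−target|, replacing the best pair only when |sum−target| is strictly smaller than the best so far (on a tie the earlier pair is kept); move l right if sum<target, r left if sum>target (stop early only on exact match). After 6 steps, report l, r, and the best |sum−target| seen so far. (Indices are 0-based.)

l=4, r=5, best |Δ|=4

l=0 r=7: -10+39=29 d=23 *, l++
l=1 r=7: 1+39=40 d=12 *, l++
l=2 r=7: 2+39=41 d=11 *, l++
l=3 r=7: 4+39=43 d=9 *, l++
l=4 r=7: 20+39=59 d=7 *, r--
l=4 r=6: 20+36=56 d=4 *, r--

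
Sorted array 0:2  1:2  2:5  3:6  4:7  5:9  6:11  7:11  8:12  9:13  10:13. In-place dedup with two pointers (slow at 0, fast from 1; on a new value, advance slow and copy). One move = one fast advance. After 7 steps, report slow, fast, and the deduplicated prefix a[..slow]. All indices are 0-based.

slow=5, fast=8, prefix=[2, 5, 6, 7, 9, 11]

(s=0,f=1) a[fast]=2=a[slow] dup → fast++
(s=0,f=2) a[fast]=5≠a[slow]=2 write a[1]=5 → slow++,fast++
(s=1,f=3) a[fast]=6≠a[slow]=5 write a[2]=6 → slow++,fast++
(s=2,f=4) a[fast]=7≠a[slow]=6 write a[3]=7 → slow++,fast++
(s=3,f=5) a[fast]=9≠a[slow]=7 write a[4]=9 → slow++,fast++
(s=4,f=6) a[fast]=11≠a[slow]=9 write a[5]=11 → slow++,fast++
(s=5,f=7) a[fast]=11=a[slow] dup → fast++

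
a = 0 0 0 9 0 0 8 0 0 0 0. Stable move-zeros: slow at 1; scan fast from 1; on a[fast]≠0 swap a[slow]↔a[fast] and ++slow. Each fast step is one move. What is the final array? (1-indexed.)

(s=1,f=1) a[fast]=0 → fast++
(s=1,f=2) a[fast]=0 → fast++
(s=1,f=3) a[fast]=0 → fast++
(s=1,f=4) a[fast]=9≠0 swap→a[1]=9 → slow++,fast++
(s=2,f=5) a[fast]=0 → fast++
(s=2,f=6) a[fast]=0 → fast++
(s=2,f=7) a[fast]=8≠0 swap→a[2]=8 → slow++,fast++
(s=3,f=8) a[fast]=0 → fast++
(s=3,f=9) a[fast]=0 → fast++
(s=3,f=10) a[fast]=0 → fast++
(s=3,f=11) a[fast]=0 → fast++

[9, 8, 0, 0, 0, 0, 0, 0, 0, 0, 0]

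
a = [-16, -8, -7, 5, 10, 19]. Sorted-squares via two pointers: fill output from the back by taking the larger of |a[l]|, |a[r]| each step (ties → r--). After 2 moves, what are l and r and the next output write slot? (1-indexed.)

l=2, r=5, next write slot=4

l=1 r=6: |-16|<=|19| out[6]=361, r--
l=1 r=5: |-16|>|10| out[5]=256, l++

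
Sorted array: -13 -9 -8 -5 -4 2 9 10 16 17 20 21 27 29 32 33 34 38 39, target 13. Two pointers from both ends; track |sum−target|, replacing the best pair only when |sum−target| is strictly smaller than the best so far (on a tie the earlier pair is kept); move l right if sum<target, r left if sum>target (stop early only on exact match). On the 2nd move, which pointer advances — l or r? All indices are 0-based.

r

[0,18] -13+39=26 d=13 * → r--
[0,17] -13+38=25 d=12 * → r--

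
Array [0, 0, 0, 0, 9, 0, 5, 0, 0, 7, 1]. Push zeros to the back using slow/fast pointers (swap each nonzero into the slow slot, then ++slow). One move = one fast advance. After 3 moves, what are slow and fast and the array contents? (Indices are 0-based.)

slow=0, fast=3, a=[0, 0, 0, 0, 9, 0, 5, 0, 0, 7, 1]

(s=0,f=0) a[fast]=0 → fast++
(s=0,f=1) a[fast]=0 → fast++
(s=0,f=2) a[fast]=0 → fast++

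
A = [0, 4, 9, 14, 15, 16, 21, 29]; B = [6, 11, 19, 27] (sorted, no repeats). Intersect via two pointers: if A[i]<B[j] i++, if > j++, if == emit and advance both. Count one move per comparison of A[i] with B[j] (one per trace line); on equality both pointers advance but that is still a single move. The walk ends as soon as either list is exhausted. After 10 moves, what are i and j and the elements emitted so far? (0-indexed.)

i=7, j=3, emitted=[]

i=0 j=0: 0<6, i++
i=1 j=0: 4<6, i++
i=2 j=0: 9>6, j++
i=2 j=1: 9<11, i++
i=3 j=1: 14>11, j++
i=3 j=2: 14<19, i++
i=4 j=2: 15<19, i++
i=5 j=2: 16<19, i++
i=6 j=2: 21>19, j++
i=6 j=3: 21<27, i++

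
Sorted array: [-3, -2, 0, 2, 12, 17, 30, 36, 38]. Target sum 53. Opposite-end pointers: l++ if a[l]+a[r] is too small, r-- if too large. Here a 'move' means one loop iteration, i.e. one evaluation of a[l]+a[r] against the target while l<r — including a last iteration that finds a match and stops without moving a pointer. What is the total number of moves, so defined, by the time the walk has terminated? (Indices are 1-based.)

7 moves

[1,9] -3+38=35 <53 → l++
[2,9] -2+38=36 <53 → l++
[3,9] 0+38=38 <53 → l++
[4,9] 2+38=40 <53 → l++
[5,9] 12+38=50 <53 → l++
[6,9] 17+38=55 >53 → r--
[6,8] 17+36=53 → found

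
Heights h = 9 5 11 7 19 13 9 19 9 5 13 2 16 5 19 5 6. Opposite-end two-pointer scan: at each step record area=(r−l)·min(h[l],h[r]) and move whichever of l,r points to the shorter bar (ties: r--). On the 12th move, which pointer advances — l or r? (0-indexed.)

[0,16] min(9,6)*16=96 best=96 * → r--
[0,15] min(9,5)*15=75 best=96 → r--
[0,14] min(9,19)*14=126 best=126 * → l++
[1,14] min(5,19)*13=65 best=126 → l++
[2,14] min(11,19)*12=132 best=132 * → l++
[3,14] min(7,19)*11=77 best=132 → l++
[4,14] min(19,19)*10=190 best=190 * → r--
[4,13] min(19,5)*9=45 best=190 → r--
[4,12] min(19,16)*8=128 best=190 → r--
[4,11] min(19,2)*7=14 best=190 → r--
[4,10] min(19,13)*6=78 best=190 → r--
[4,9] min(19,5)*5=25 best=190 → r--

r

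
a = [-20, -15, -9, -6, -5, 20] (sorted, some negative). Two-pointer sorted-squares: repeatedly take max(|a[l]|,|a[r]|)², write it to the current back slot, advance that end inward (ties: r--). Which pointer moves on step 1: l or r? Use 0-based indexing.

l=0 r=5: |-20|<=|20| out[5]=400, r--

r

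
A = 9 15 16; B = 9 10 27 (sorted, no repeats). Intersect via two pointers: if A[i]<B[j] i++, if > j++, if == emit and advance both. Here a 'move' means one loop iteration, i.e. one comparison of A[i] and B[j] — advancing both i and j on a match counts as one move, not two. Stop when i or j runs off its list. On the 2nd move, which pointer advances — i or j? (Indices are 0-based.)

j

[i=0,j=0] 9==9 emit → i++,j++
[i=1,j=1] 15>10 → j++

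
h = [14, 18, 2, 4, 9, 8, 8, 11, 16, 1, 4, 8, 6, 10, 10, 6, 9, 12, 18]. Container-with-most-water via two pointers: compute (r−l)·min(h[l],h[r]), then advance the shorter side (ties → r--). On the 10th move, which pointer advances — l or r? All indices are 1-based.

r

l=1 r=19: min(14,18)*18=252 best=252 *, l++
l=2 r=19: min(18,18)*17=306 best=306 *, r--
l=2 r=18: min(18,12)*16=192 best=306, r--
l=2 r=17: min(18,9)*15=135 best=306, r--
l=2 r=16: min(18,6)*14=84 best=306, r--
l=2 r=15: min(18,10)*13=130 best=306, r--
l=2 r=14: min(18,10)*12=120 best=306, r--
l=2 r=13: min(18,6)*11=66 best=306, r--
l=2 r=12: min(18,8)*10=80 best=306, r--
l=2 r=11: min(18,4)*9=36 best=306, r--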